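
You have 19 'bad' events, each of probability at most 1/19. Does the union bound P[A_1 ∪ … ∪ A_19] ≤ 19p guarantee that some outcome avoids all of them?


Union bound: P[∪_{i=1}^{19} A_i] ≤ Σ_i P[A_i] ≤ 19·p = 19·(1/19) = 1.
Numerically: 1 ≈ 1.000000.
Is 1 < 1? NO.
Since the bound 1 is ≥ 1, the union bound is uninformative here; it does NOT by itself certify existence.

19·p = 1 ≈ 1.000000; existence NOT certified by the union bound.


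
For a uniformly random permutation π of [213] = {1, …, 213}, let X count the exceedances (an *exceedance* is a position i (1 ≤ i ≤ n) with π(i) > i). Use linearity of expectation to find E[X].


Write X = Σ_{i=1}^{213} X_i, where X_i = 1_{π(i) > i}.
For each fixed i, π(i) is uniform over {1, …, 213} (marginal of a uniform permutation), so P[π(i) > i] = (n − i)/n. Summing: Σ_{i=1}^{213} (n − i)/n = (0 + 1 + … + 212)/213 = 213(213 − 1)/(2·213) = (213 − 1)/2.
Hence E[X] = Σ_{i=1}^{213} (213 − i)/213 = 106 ≈ 106.0000.

E[X] = 106 = 106.0000.


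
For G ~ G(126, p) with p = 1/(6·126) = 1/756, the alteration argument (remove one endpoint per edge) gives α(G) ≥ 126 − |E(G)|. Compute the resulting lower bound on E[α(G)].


E[|E(G)|] = C(126, 2)·p = 7875 · (1/756) = 125/12.
E[α(G)] ≥ n − E[|E(G)|] = 126 − 125/12 = 1387/12.
Numerically: ≈ 115.58333.
(This is only a lower bound; the true E[α(G)] may be larger.)

E[α(G)] ≥ 1387/12 ≈ 115.58333.


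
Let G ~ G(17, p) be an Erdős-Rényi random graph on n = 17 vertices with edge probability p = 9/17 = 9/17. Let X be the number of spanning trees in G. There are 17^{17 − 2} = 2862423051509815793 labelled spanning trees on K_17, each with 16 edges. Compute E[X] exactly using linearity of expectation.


K_17 has 17^{17 − 2} = 2862423051509815793 labelled spanning trees.
For each such spanning tree H, let X_H = 1 if all 16 edges of H are present in G. Then P[X_H = 1] = p^{16} = (9/17)^{16} = 1853020188851841/48661191875666868481.
By linearity: E[X] = Σ_H E[X_H] = 2862423051509815793 · p^{16} = 2862423051509815793 · 1853020188851841/48661191875666868481 = 1853020188851841/17.
Numerically: E[X] ≈ 1.09001e+14.

E[X] = 2862423051509815793 · (9/17)^{16} = 1853020188851841/17 ≈ 1.09001e+14.


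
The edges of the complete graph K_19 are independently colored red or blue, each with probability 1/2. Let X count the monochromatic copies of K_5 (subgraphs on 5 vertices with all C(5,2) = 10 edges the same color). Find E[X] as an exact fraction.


Let X = Σ_S X_S over the C(19, 5) = 11628 subsets S of size 5, where X_S = 1 if the K_5 on S is monochromatic.
For a fixed S, the K_5 on S has C(5, 2) = 10 edges. P[all 10 edges red] = (1/2)^10, and likewise for blue, so P[monochromatic] = 2·(1/2)^10 = 2^{1 − 10} = 1/512.
Summing: E[X] = C(19, 5) · 2^{1 − 10} = 11628 · 1/512 = 2907/128.
Numerically: E[X] ≈ 22.711.

E[X] = C(19,5)·2^(1−C(5,2)) = 2907/128 ≈ 22.711.


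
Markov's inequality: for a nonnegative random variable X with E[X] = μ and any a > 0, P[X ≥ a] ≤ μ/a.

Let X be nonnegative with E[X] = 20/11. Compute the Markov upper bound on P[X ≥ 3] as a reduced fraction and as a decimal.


μ = E[X] = 20/11, a = 3.
Markov: P[X ≥ 3] ≤ μ/a = (20/11)/3 = 20/33.
Numerically: ≈ 0.606061.
(Since a = 3 > μ = 1.818182, the bound 20/33 is < 1 and informative.)

P[X ≥ 3] ≤ 20/33 ≈ 0.606061.


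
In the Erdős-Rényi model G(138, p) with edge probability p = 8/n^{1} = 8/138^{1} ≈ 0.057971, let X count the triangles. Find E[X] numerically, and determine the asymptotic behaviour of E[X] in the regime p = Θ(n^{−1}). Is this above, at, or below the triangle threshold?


Number of potential triangles: C(138, 3) = 428536.
Each occurs with probability p³ ≈ (0.057971)³ ≈ 1.9481962e-04.
By linearity: E[X] = C(138, 3)·p³ ≈ 428536 · 1.9481962e-04 ≈ 83.48722.
Here α = 1, so p = 8/n is exactly at the triangle threshold p ~ 1/n. Asymptotically E[X] → c³/6 = 8³/6 = 256/3 ≈ 85.33333, a bounded constant. In this regime the triangle count is asymptotically Poisson(c³/6).

E[X] ≈ 83.48722; in regime p = Θ(1/n^{1}) E[X] stays bounded (at the triangle threshold p ~ 1/n).


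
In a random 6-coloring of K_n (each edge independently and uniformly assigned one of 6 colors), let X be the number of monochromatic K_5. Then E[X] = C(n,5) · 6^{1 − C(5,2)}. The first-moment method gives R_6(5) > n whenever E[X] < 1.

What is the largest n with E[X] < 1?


We need C(n, 5) · 6^{1 − 10} < 1, i.e. C(n, 5) < 6^{10 − 1} = 10077696.
Check values of n near the boundary:
  n = 64: C(64, 5) = 7624512; 7624512 < 10077696? YES
  n = 65: C(65, 5) = 8259888; 8259888 < 10077696? YES
  n = 66: C(66, 5) = 8936928; 8936928 < 10077696? YES
  n = 67: C(67, 5) = 9657648; 9657648 < 10077696? YES
  n = 68: C(68, 5) = 10424128; 10424128 < 10077696? NO
  n = 69: C(69, 5) = 11238513; 11238513 < 10077696? NO
  n = 70: C(70, 5) = 12103014; 12103014 < 10077696? NO
The largest n with C(n, 5) < 10077696 is n = 67 (where E[X] = 67067/69984 ≈ 0.958). Hence R_6(5) > 67, i.e. R_6(5) ≥ 68.

Largest n = 67; hence R_6(5) > 67.


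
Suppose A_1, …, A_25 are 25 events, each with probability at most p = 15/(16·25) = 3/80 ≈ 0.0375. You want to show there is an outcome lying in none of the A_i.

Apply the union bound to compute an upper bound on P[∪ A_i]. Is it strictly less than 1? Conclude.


Union bound: P[∪_{i=1}^{25} A_i] ≤ Σ_i P[A_i] ≤ 25·p = 25·(3/80) = 15/16.
Numerically: 15/16 ≈ 0.9375.
Is 15/16 < 1? YES.
Since P[∪ A_i] ≤ 15/16 < 1, the complement has P[∩ A_i^c] ≥ 1 − 15/16 = 1/16 > 0, so some outcome avoids every A_i.

25·p = 15/16 ≈ 0.9375; existence CERTIFIED by the union bound.


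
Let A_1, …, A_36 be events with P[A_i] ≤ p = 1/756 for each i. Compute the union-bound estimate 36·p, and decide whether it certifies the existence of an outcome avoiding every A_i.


Union bound: P[∪_{i=1}^{36} A_i] ≤ Σ_i P[A_i] ≤ 36·p = 36·(1/756) = 1/21.
Numerically: 1/21 ≈ 0.0476190.
Is 1/21 < 1? YES.
Since P[∪ A_i] ≤ 1/21 < 1, the complement has P[∩ A_i^c] ≥ 1 − 1/21 = 20/21 > 0, so some outcome avoids every A_i.

36·p = 1/21 ≈ 0.0476190; existence CERTIFIED by the union bound.


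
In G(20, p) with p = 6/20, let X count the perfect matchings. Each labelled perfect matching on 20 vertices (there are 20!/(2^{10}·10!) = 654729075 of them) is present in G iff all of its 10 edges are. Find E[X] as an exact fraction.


K_20 has 20!/(2^{10}·10!) = 654729075 labelled perfect matchings.
For each such perfect matching H, let X_H = 1 if all 10 edges of H are present in G. Then P[X_H = 1] = p^{10} = (3/10)^{10} = 59049/10000000000.
By linearity: E[X] = Σ_H E[X_H] = 654729075 · p^{10} = 654729075 · 59049/10000000000 = 1546443885987/400000000.
Numerically: E[X] ≈ 3866.

E[X] = 654729075 · (3/10)^{10} = 1546443885987/400000000 ≈ 3866.


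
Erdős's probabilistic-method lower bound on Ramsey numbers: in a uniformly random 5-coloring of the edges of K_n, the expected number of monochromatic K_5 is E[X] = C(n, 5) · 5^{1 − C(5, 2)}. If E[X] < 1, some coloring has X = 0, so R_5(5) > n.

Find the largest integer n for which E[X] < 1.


We need C(n, 5) · 5^{1 − 10} < 1, i.e. C(n, 5) < 5^{10 − 1} = 1953125.
Check values of n near the boundary:
  n = 44: C(44, 5) = 1086008; 1086008 < 1953125? YES
  n = 45: C(45, 5) = 1221759; 1221759 < 1953125? YES
  n = 46: C(46, 5) = 1370754; 1370754 < 1953125? YES
  n = 47: C(47, 5) = 1533939; 1533939 < 1953125? YES
  n = 48: C(48, 5) = 1712304; 1712304 < 1953125? YES
  n = 49: C(49, 5) = 1906884; 1906884 < 1953125? YES
  n = 50: C(50, 5) = 2118760; 2118760 < 1953125? NO
  n = 51: C(51, 5) = 2349060; 2349060 < 1953125? NO
The largest n with C(n, 5) < 1953125 is n = 49 (where E[X] = 1906884/1953125 ≈ 0.976). Hence R_5(5) > 49, i.e. R_5(5) ≥ 50.

Largest n = 49; hence R_5(5) > 49.


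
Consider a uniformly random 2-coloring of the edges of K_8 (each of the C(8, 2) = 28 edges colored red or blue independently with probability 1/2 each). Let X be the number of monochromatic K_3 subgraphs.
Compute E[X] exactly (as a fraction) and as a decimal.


Let X = Σ_S X_S over the C(8, 3) = 56 subsets S of size 3, where X_S = 1 if the K_3 on S is monochromatic.
For a fixed S, the K_3 on S has C(3, 2) = 3 edges. P[all 3 edges red] = (1/2)^3, and likewise for blue, so P[monochromatic] = 2·(1/2)^3 = 2^{1 − 3} = 1/4.
By linearity: E[X] = C(8, 3) · 2^{1 − 3} = 56 · 1/4 = 14.
Numerically: E[X] ≈ 14.00000.

E[X] = C(8,3)·2^(1−C(3,2)) = 14 ≈ 14.00000.


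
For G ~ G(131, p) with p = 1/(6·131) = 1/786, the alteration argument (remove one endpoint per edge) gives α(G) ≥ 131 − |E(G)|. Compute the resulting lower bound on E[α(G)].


E[|E(G)|] = C(131, 2)·p = 8515 · (1/786) = 65/6.
E[α(G)] ≥ n − E[|E(G)|] = 131 − 65/6 = 721/6.
Numerically: ≈ 120.1667.
(This is only a lower bound; the true E[α(G)] may be larger.)

E[α(G)] ≥ 721/6 ≈ 120.1667.


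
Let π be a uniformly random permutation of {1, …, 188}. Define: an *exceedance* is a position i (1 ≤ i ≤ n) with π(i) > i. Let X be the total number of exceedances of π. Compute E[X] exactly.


Write X = Σ_{i=1}^{188} X_i, where X_i = 1_{π(i) > i}.
For each fixed i, π(i) is uniform over {1, …, 188} (marginal of a uniform permutation), so P[π(i) > i] = (n − i)/n. Summing: Σ_{i=1}^{188} (n − i)/n = (0 + 1 + … + 187)/188 = 188(188 − 1)/(2·188) = (188 − 1)/2.
Hence E[X] = Σ_{i=1}^{188} (188 − i)/188 = 187/2 ≈ 93.500000.

E[X] = 187/2 = 93.500000.


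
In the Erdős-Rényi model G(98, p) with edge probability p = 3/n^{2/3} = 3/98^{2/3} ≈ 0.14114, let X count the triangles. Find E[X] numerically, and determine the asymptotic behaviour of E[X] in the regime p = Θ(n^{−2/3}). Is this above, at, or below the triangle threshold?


Number of potential triangles: C(98, 3) = 152096.
Each occurs with probability p³ ≈ (0.14114)³ ≈ 2.8113286e-03.
By linearity: E[X] = C(98, 3)·p³ ≈ 152096 · 2.8113286e-03 ≈ 427.59184.
Since α = 2/3 < 1, p = c/n^{2/3} ≫ 1/n is above the triangle threshold p ~ 1/n. Asymptotically E[X] ~ (c³/6)·n^{3(1−α)} = (3³/6)·n^{1} → ∞; triangles are abundant w.h.p.

E[X] ≈ 427.59184; in regime p = Θ(1/n^{2/3}) E[X] diverges (above the triangle threshold p ~ 1/n).


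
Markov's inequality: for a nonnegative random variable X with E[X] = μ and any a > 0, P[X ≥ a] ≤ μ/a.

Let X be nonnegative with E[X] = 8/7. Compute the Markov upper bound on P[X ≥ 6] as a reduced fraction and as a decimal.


μ = E[X] = 8/7, a = 6.
Markov: P[X ≥ 6] ≤ μ/a = (8/7)/6 = 4/21.
Numerically: ≈ 0.1905.
(Since a = 6 > μ = 1.1429, the bound 4/21 is < 1 and informative.)

P[X ≥ 6] ≤ 4/21 ≈ 0.1905.


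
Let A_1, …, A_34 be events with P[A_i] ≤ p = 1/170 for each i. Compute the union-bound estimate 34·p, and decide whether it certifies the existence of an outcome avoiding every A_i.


Union bound: P[∪_{i=1}^{34} A_i] ≤ Σ_i P[A_i] ≤ 34·p = 34·(1/170) = 1/5.
Numerically: 1/5 ≈ 0.2000000.
Is 1/5 < 1? YES.
Since P[∪ A_i] ≤ 1/5 < 1, the complement has P[∩ A_i^c] ≥ 1 − 1/5 = 4/5 > 0, so some outcome avoids every A_i.

34·p = 1/5 ≈ 0.2000000; existence CERTIFIED by the union bound.


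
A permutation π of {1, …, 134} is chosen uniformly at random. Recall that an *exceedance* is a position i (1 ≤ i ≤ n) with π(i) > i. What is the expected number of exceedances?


Write X = Σ_{i=1}^{134} X_i, where X_i = 1_{π(i) > i}.
For each fixed i, π(i) is uniform over {1, …, 134} (marginal of a uniform permutation), so P[π(i) > i] = (n − i)/n. Summing: Σ_{i=1}^{134} (n − i)/n = (0 + 1 + … + 133)/134 = 134(134 − 1)/(2·134) = (134 − 1)/2.
Hence E[X] = Σ_{i=1}^{134} (134 − i)/134 = 133/2 ≈ 66.50000.

E[X] = 133/2 = 66.50000.


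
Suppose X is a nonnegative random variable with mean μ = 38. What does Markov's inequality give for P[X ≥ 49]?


μ = E[X] = 38, a = 49.
Markov: P[X ≥ 49] ≤ μ/a = (38)/49 = 38/49.
Numerically: ≈ 0.7755.
(Since a = 49 > μ = 38.0000, the bound 38/49 is < 1 and informative.)

P[X ≥ 49] ≤ 38/49 ≈ 0.7755.


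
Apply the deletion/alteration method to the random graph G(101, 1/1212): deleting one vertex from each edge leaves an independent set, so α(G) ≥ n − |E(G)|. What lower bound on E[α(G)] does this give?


E[|E(G)|] = C(101, 2)·p = 5050 · (1/1212) = 25/6.
E[α(G)] ≥ n − E[|E(G)|] = 101 − 25/6 = 581/6.
Numerically: ≈ 96.833.
(This is only a lower bound; the true E[α(G)] may be larger.)

E[α(G)] ≥ 581/6 ≈ 96.833.


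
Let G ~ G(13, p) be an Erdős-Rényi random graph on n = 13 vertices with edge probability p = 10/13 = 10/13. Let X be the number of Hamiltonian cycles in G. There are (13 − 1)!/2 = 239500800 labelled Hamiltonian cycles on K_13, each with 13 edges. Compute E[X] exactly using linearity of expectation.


K_13 has (13 − 1)!/2 = 239500800 labelled Hamiltonian cycles.
For each such Hamiltonian cycle H, let X_H = 1 if all 13 edges of H are present in G. Then P[X_H = 1] = p^{13} = (10/13)^{13} = 10000000000000/302875106592253.
By linearity: E[X] = Σ_H E[X_H] = 239500800 · p^{13} = 239500800 · 10000000000000/302875106592253 = 2395008000000000000000/302875106592253.
Numerically: E[X] ≈ 7.90758e+06.

E[X] = 239500800 · (10/13)^{13} = 2395008000000000000000/302875106592253 ≈ 7.90758e+06.


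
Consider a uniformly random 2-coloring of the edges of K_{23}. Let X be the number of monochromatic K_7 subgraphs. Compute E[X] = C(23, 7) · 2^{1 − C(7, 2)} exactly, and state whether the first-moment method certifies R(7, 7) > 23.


E[X] = C(23, 7) · 2^{1 − 21} = 245157 · 2^{−20} = 245157/1048576.
As a reduced fraction: E[X] = 245157/1048576 ≈ 0.233800.
Is E[X] < 1? YES.
Since E[X] < 1, there exists a 2-coloring of K_{23} with no monochromatic K_7; hence R(7, 7) > 23.

E[X] = 245157/1048576 ≈ 0.233800; E[X] < 1, so R(7, 7) > 23.


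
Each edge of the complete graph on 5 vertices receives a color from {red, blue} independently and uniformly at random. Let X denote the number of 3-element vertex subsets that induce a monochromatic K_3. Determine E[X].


Let X = Σ_S X_S over the C(5, 3) = 10 subsets S of size 3, where X_S = 1 if the K_3 on S is monochromatic.
For a fixed S, the K_3 on S has C(3, 2) = 3 edges. P[all 3 edges red] = (1/2)^3, and likewise for blue, so P[monochromatic] = 2·(1/2)^3 = 2^{1 − 3} = 1/4.
By linearity of expectation: E[X] = C(5, 3) · 2^{1 − 3} = 10 · 1/4 = 5/2.
Numerically: E[X] ≈ 2.500000.

E[X] = C(5,3)·2^(1−C(3,2)) = 5/2 ≈ 2.500000.


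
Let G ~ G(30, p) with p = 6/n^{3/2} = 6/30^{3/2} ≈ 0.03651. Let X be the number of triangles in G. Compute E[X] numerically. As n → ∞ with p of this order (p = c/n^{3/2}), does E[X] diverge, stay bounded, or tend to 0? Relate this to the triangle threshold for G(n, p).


Number of potential triangles: C(30, 3) = 4060.
Each occurs with probability p³ ≈ (0.03651)³ ≈ 4.868645e-05.
By linearity: E[X] = C(30, 3)·p³ ≈ 4060 · 4.868645e-05 ≈ 0.1977.
Since α = 3/2 > 1, p = c/n^{3/2} = o(1/n) is below the triangle threshold p ~ 1/n. Asymptotically E[X] ~ (c³/6)·n^{3(1−α)} = (6³/6)·n^{-1.5} → 0, so by Markov's inequality G has no triangles w.h.p.

E[X] ≈ 0.1977; in regime p = Θ(1/n^{3/2}) E[X] tends to 0 (below the triangle threshold p ~ 1/n).


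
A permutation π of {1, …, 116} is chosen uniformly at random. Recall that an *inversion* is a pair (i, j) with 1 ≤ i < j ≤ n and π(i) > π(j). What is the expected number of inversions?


Write X = Σ X_I over the C(116, 2) = 6670 pairs i < j, with X_I the indicator of one inversion.
There are 6670 indicators.
For each fixed pair i < j, the values π(i) and π(j) are two distinct elements of {1, …, 116} in uniformly random order; by symmetry P[π(i) > π(j)] = 1/2.
By linearity: E[X] = 6670 · (1/2) = C(116, 2) · (1/2) = 6670/2 = 3335 ≈ 3335.0000.

E[X] = 3335 = 3335.0000.


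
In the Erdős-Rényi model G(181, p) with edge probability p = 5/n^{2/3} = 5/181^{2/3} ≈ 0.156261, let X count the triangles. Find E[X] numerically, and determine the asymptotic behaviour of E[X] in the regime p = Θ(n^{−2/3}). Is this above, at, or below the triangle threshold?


Number of potential triangles: C(181, 3) = 971970.
Each occurs with probability p³ ≈ (0.156261)³ ≈ 3.81551235e-03.
By linearity: E[X] = C(181, 3)·p³ ≈ 971970 · 3.81551235e-03 ≈ 3708.563536.
Since α = 2/3 < 1, p = c/n^{2/3} ≫ 1/n is above the triangle threshold p ~ 1/n. Asymptotically E[X] ~ (c³/6)·n^{3(1−α)} = (5³/6)·n^{1} → ∞; triangles are abundant w.h.p.

E[X] ≈ 3708.563536; in regime p = Θ(1/n^{2/3}) E[X] diverges (above the triangle threshold p ~ 1/n).


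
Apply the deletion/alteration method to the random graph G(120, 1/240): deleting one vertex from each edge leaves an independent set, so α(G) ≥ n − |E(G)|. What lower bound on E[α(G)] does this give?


E[|E(G)|] = C(120, 2)·p = 7140 · (1/240) = 119/4.
E[α(G)] ≥ n − E[|E(G)|] = 120 − 119/4 = 361/4.
Numerically: ≈ 90.2500.
(This is only a lower bound; the true E[α(G)] may be larger.)

E[α(G)] ≥ 361/4 ≈ 90.2500.


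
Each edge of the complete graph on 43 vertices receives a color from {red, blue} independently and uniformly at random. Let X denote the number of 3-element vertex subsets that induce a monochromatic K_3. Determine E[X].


Let X = Σ_S X_S over the C(43, 3) = 12341 subsets S of size 3, where X_S = 1 if the K_3 on S is monochromatic.
For a fixed S, the K_3 on S has C(3, 2) = 3 edges. P[all 3 edges red] = (1/2)^3, and likewise for blue, so P[monochromatic] = 2·(1/2)^3 = 2^{1 − 3} = 1/4.
Summing: E[X] = C(43, 3) · 2^{1 − 3} = 12341 · 1/4 = 12341/4.
Numerically: E[X] ≈ 3085.250.

E[X] = C(43,3)·2^(1−C(3,2)) = 12341/4 ≈ 3085.250.


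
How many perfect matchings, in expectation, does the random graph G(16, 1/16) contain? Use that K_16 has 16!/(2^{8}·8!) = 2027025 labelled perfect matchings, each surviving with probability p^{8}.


K_16 has 16!/(2^{8}·8!) = 2027025 labelled perfect matchings.
For each such perfect matching H, let X_H = 1 if all 8 edges of H are present in G. Then P[X_H = 1] = p^{8} = (1/16)^{8} = 1/4294967296.
By linearity of expectation: E[X] = Σ_H E[X_H] = 2027025 · p^{8} = 2027025 · 1/4294967296 = 2027025/4294967296.
Numerically: E[X] ≈ 0.000472.

E[X] = 2027025 · (1/16)^{8} = 2027025/4294967296 ≈ 0.000472.


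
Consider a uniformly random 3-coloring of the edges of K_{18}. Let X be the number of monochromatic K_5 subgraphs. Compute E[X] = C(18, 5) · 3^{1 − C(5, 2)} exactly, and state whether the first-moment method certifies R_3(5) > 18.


E[X] = C(18, 5) · 3^{1 − 10} = 8568 · 3^{−9} = 8568/19683.
As a reduced fraction: E[X] = 952/2187 ≈ 0.435299.
Is E[X] < 1? YES.
Since E[X] < 1, there exists a 3-coloring of K_{18} with no monochromatic K_5; hence R_3(5) > 18.

E[X] = 952/2187 ≈ 0.435299; E[X] < 1, so R_3(5) > 18.


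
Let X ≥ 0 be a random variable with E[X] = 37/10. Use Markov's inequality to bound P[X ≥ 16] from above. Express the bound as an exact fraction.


μ = E[X] = 37/10, a = 16.
Markov: P[X ≥ 16] ≤ μ/a = (37/10)/16 = 37/160.
Numerically: ≈ 0.2313.
(Since a = 16 > μ = 3.7000, the bound 37/160 is < 1 and informative.)

P[X ≥ 16] ≤ 37/160 ≈ 0.2313.


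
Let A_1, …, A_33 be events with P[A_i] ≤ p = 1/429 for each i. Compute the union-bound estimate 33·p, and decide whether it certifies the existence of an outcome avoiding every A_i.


Union bound: P[∪_{i=1}^{33} A_i] ≤ Σ_i P[A_i] ≤ 33·p = 33·(1/429) = 1/13.
Numerically: 1/13 ≈ 0.076923.
Is 1/13 < 1? YES.
Since P[∪ A_i] ≤ 1/13 < 1, the complement has P[∩ A_i^c] ≥ 1 − 1/13 = 12/13 > 0, so some outcome avoids every A_i.

33·p = 1/13 ≈ 0.076923; existence CERTIFIED by the union bound.


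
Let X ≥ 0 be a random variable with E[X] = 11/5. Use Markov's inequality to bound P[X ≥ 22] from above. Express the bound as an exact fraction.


μ = E[X] = 11/5, a = 22.
Markov: P[X ≥ 22] ≤ μ/a = (11/5)/22 = 1/10.
Numerically: ≈ 0.100.
(Since a = 22 > μ = 2.200, the bound 1/10 is < 1 and informative.)

P[X ≥ 22] ≤ 1/10 ≈ 0.100.


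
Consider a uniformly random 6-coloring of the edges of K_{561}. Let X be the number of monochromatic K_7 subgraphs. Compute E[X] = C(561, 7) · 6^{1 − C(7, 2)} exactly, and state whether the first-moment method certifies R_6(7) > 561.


E[X] = C(561, 7) · 6^{1 − 21} = 3341868282890280 · 6^{−20} = 3341868282890280/3656158440062976.
As a reduced fraction: E[X] = 46414837262365/50779978334208 ≈ 0.9140381.
Is E[X] < 1? YES.
Since E[X] < 1, there exists a 6-coloring of K_{561} with no monochromatic K_7; hence R_6(7) > 561.

E[X] = 46414837262365/50779978334208 ≈ 0.9140381; E[X] < 1, so R_6(7) > 561.


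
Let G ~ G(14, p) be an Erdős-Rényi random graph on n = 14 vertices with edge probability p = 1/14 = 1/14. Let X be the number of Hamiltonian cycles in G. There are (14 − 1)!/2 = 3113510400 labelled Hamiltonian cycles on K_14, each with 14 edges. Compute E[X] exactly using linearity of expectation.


K_14 has (14 − 1)!/2 = 3113510400 labelled Hamiltonian cycles.
For each such Hamiltonian cycle H, let X_H = 1 if all 14 edges of H are present in G. Then P[X_H = 1] = p^{14} = (1/14)^{14} = 1/11112006825558016.
Summing the indicators: E[X] = Σ_H E[X_H] = 3113510400 · p^{14} = 3113510400 · 1/11112006825558016 = 868725/3100448333024.
Numerically: E[X] ≈ 2.802e-07.

E[X] = 3113510400 · (1/14)^{14} = 868725/3100448333024 ≈ 2.802e-07.


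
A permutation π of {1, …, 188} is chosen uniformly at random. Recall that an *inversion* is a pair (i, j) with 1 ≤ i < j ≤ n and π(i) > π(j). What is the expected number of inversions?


Write X = Σ X_I over the C(188, 2) = 17578 pairs i < j, with X_I the indicator of one inversion.
There are 17578 indicators.
For each fixed pair i < j, the values π(i) and π(j) are two distinct elements of {1, …, 188} in uniformly random order; by symmetry P[π(i) > π(j)] = 1/2.
By linearity: E[X] = 17578 · (1/2) = C(188, 2) · (1/2) = 17578/2 = 8789 ≈ 8789.000000.

E[X] = 8789 = 8789.000000.


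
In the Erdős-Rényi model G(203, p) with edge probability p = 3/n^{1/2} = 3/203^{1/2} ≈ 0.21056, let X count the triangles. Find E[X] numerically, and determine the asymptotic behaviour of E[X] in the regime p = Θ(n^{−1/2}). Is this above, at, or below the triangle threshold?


Number of potential triangles: C(203, 3) = 1373701.
Each occurs with probability p³ ≈ (0.21056)³ ≈ 9.3351157e-03.
By linearity: E[X] = C(203, 3)·p³ ≈ 1373701 · 9.3351157e-03 ≈ 12823.65784.
Since α = 1/2 < 1, p = c/n^{1/2} ≫ 1/n is above the triangle threshold p ~ 1/n. Asymptotically E[X] ~ (c³/6)·n^{3(1−α)} = (3³/6)·n^{1.5} → ∞; triangles are abundant w.h.p.

E[X] ≈ 12823.65784; in regime p = Θ(1/n^{1/2}) E[X] diverges (above the triangle threshold p ~ 1/n).


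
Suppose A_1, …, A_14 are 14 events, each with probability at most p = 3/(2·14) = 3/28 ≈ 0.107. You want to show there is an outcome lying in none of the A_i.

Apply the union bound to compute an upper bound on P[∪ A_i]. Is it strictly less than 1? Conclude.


Union bound: P[∪_{i=1}^{14} A_i] ≤ Σ_i P[A_i] ≤ 14·p = 14·(3/28) = 3/2.
Numerically: 3/2 ≈ 1.500.
Is 3/2 < 1? NO.
Since the bound 3/2 is ≥ 1, the union bound is uninformative here; it does NOT by itself certify existence.

14·p = 3/2 ≈ 1.500; existence NOT certified by the union bound.


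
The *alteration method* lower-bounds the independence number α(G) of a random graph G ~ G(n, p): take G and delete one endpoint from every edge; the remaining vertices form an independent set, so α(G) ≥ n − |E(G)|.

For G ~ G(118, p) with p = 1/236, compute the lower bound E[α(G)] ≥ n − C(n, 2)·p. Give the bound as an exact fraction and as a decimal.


E[|E(G)|] = C(118, 2)·p = 6903 · (1/236) = 117/4.
E[α(G)] ≥ n − E[|E(G)|] = 118 − 117/4 = 355/4.
Numerically: ≈ 88.750.
(This is only a lower bound; the true E[α(G)] may be larger.)

E[α(G)] ≥ 355/4 ≈ 88.750.


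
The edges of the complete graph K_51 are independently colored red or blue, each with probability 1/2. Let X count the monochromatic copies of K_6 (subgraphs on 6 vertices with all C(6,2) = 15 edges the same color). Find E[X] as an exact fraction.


Let X = Σ_S X_S over the C(51, 6) = 18009460 subsets S of size 6, where X_S = 1 if the K_6 on S is monochromatic.
For a fixed S, the K_6 on S has C(6, 2) = 15 edges. P[all 15 edges red] = (1/2)^15, and likewise for blue, so P[monochromatic] = 2·(1/2)^15 = 2^{1 − 15} = 1/16384.
Summing: E[X] = C(51, 6) · 2^{1 − 15} = 18009460 · 1/16384 = 4502365/4096.
Numerically: E[X] ≈ 1099.2102.

E[X] = C(51,6)·2^(1−C(6,2)) = 4502365/4096 ≈ 1099.2102.


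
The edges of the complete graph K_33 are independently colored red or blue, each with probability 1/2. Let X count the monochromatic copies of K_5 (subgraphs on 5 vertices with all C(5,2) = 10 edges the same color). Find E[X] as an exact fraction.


Let X = Σ_S X_S over the C(33, 5) = 237336 subsets S of size 5, where X_S = 1 if the K_5 on S is monochromatic.
For a fixed S, the K_5 on S has C(5, 2) = 10 edges. P[all 10 edges red] = (1/2)^10, and likewise for blue, so P[monochromatic] = 2·(1/2)^10 = 2^{1 − 10} = 1/512.
Summing: E[X] = C(33, 5) · 2^{1 − 10} = 237336 · 1/512 = 29667/64.
Numerically: E[X] ≈ 463.546875.

E[X] = C(33,5)·2^(1−C(5,2)) = 29667/64 ≈ 463.546875.


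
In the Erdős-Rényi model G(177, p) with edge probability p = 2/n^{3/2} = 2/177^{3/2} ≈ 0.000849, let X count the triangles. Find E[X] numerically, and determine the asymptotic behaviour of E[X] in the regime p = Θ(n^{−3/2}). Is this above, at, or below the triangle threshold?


Number of potential triangles: C(177, 3) = 908600.
Each occurs with probability p³ ≈ (0.000849)³ ≈ 6.12647e-10.
By linearity: E[X] = C(177, 3)·p³ ≈ 908600 · 6.12647e-10 ≈ 0.001.
Since α = 3/2 > 1, p = c/n^{3/2} = o(1/n) is below the triangle threshold p ~ 1/n. Asymptotically E[X] ~ (c³/6)·n^{3(1−α)} = (2³/6)·n^{-1.5} → 0, so by Markov's inequality G has no triangles w.h.p.

E[X] ≈ 0.001; in regime p = Θ(1/n^{3/2}) E[X] tends to 0 (below the triangle threshold p ~ 1/n).


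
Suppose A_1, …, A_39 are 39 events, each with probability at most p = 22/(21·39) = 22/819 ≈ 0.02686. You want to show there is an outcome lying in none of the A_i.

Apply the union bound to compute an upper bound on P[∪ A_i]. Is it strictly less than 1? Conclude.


Union bound: P[∪_{i=1}^{39} A_i] ≤ Σ_i P[A_i] ≤ 39·p = 39·(22/819) = 22/21.
Numerically: 22/21 ≈ 1.04762.
Is 22/21 < 1? NO.
Since the bound 22/21 is ≥ 1, the union bound is uninformative here; it does NOT by itself certify existence.

39·p = 22/21 ≈ 1.04762; existence NOT certified by the union bound.


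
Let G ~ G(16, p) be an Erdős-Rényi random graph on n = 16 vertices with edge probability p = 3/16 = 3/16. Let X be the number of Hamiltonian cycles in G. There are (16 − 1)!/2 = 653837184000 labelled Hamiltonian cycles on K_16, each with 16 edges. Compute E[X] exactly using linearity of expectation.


K_16 has (16 − 1)!/2 = 653837184000 labelled Hamiltonian cycles.
For each such Hamiltonian cycle H, let X_H = 1 if all 16 edges of H are present in G. Then P[X_H = 1] = p^{16} = (3/16)^{16} = 43046721/18446744073709551616.
By linearity: E[X] = Σ_H E[X_H] = 653837184000 · p^{16} = 653837184000 · 43046721/18446744073709551616 = 27485885585032875/18014398509481984.
Numerically: E[X] ≈ 1.526.

E[X] = 653837184000 · (3/16)^{16} = 27485885585032875/18014398509481984 ≈ 1.526.


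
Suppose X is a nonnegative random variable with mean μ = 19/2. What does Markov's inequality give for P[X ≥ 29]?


μ = E[X] = 19/2, a = 29.
Markov: P[X ≥ 29] ≤ μ/a = (19/2)/29 = 19/58.
Numerically: ≈ 0.327586.
(Since a = 29 > μ = 9.500000, the bound 19/58 is < 1 and informative.)

P[X ≥ 29] ≤ 19/58 ≈ 0.327586.


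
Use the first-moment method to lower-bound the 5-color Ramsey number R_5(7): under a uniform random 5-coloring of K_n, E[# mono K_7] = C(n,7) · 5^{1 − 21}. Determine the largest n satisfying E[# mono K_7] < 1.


We need C(n, 7) · 5^{1 − 21} < 1, i.e. C(n, 7) < 5^{21 − 1} = 95367431640625.
Check values of n near the boundary:
  n = 332: C(332, 7) = 82772214646616; 82772214646616 < 95367431640625? YES
  n = 333: C(333, 7) = 84549532139028; 84549532139028 < 95367431640625? YES
  n = 334: C(334, 7) = 86359460961576; 86359460961576 < 95367431640625? YES
  n = 335: C(335, 7) = 88202498238195; 88202498238195 < 95367431640625? YES
  n = 336: C(336, 7) = 90079147136880; 90079147136880 < 95367431640625? YES
  n = 337: C(337, 7) = 91989916924632; 91989916924632 < 95367431640625? YES
  n = 338: C(338, 7) = 93935323022736; 93935323022736 < 95367431640625? YES
  n = 339: C(339, 7) = 95915887062372; 95915887062372 < 95367431640625? NO
  n = 340: C(340, 7) = 97932136940560; 97932136940560 < 95367431640625? NO
  n = 341: C(341, 7) = 99984606876440; 99984606876440 < 95367431640625? NO
The largest n with C(n, 7) < 95367431640625 is n = 338 (where E[X] = 93935323022736/95367431640625 ≈ 0.985). Hence R_5(7) > 338, i.e. R_5(7) ≥ 339.

Largest n = 338; hence R_5(7) > 338.


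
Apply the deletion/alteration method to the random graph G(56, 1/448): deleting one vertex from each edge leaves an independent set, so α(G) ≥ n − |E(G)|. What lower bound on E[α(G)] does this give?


E[|E(G)|] = C(56, 2)·p = 1540 · (1/448) = 55/16.
E[α(G)] ≥ n − E[|E(G)|] = 56 − 55/16 = 841/16.
Numerically: ≈ 52.56250.
(This is only a lower bound; the true E[α(G)] may be larger.)

E[α(G)] ≥ 841/16 ≈ 52.56250.


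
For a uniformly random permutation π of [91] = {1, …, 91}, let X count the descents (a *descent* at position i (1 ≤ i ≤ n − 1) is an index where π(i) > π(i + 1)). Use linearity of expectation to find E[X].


Write X = Σ X_I over i = 1, …, 90, with X_I the indicator of one descent.
There are 90 indicators.
For each fixed i, the pair (π(i), π(i+1)) is a uniformly random ordered pair of distinct values from {1, …, 91}; by symmetry P[π(i) > π(i+1)] = 1/2.
By linearity: E[X] = 90 · (1/2) = (91 − 1) · (1/2) = 45 ≈ 45.000.

E[X] = 45 = 45.000.


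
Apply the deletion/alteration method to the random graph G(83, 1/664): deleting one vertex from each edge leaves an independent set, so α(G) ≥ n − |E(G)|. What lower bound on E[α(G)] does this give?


E[|E(G)|] = C(83, 2)·p = 3403 · (1/664) = 41/8.
E[α(G)] ≥ n − E[|E(G)|] = 83 − 41/8 = 623/8.
Numerically: ≈ 77.87500.
(This is only a lower bound; the true E[α(G)] may be larger.)

E[α(G)] ≥ 623/8 ≈ 77.87500.


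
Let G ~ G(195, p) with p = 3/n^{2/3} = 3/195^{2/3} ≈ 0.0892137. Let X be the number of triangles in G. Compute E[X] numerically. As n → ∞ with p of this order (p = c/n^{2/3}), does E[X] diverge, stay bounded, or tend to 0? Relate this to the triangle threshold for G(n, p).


Number of potential triangles: C(195, 3) = 1216865.
Each occurs with probability p³ ≈ (0.0892137)³ ≈ 7.10059172e-04.
By linearity: E[X] = C(195, 3)·p³ ≈ 1216865 · 7.10059172e-04 ≈ 864.046154.
Since α = 2/3 < 1, p = c/n^{2/3} ≫ 1/n is above the triangle threshold p ~ 1/n. Asymptotically E[X] ~ (c³/6)·n^{3(1−α)} = (3³/6)·n^{1} → ∞; triangles are abundant w.h.p.

E[X] ≈ 864.046154; in regime p = Θ(1/n^{2/3}) E[X] diverges (above the triangle threshold p ~ 1/n).


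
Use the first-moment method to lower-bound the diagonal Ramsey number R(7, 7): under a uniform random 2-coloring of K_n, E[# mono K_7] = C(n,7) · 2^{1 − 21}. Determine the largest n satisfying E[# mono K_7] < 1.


We need C(n, 7) · 2^{1 − 21} < 1, i.e. C(n, 7) < 2^{21 − 1} = 1048576.
Check values of n near the boundary:
  n = 22: C(22, 7) = 170544; 170544 < 1048576? YES
  n = 23: C(23, 7) = 245157; 245157 < 1048576? YES
  n = 24: C(24, 7) = 346104; 346104 < 1048576? YES
  n = 25: C(25, 7) = 480700; 480700 < 1048576? YES
  n = 26: C(26, 7) = 657800; 657800 < 1048576? YES
  n = 27: C(27, 7) = 888030; 888030 < 1048576? YES
  n = 28: C(28, 7) = 1184040; 1184040 < 1048576? NO
  n = 29: C(29, 7) = 1560780; 1560780 < 1048576? NO
The largest n with C(n, 7) < 1048576 is n = 27 (where E[X] = 444015/524288 ≈ 0.847). Hence R(7, 7) > 27, i.e. R(7, 7) ≥ 28.

Largest n = 27; hence R(7, 7) > 27.


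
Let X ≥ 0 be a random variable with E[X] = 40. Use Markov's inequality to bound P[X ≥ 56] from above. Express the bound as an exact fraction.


μ = E[X] = 40, a = 56.
Markov: P[X ≥ 56] ≤ μ/a = (40)/56 = 5/7.
Numerically: ≈ 0.71429.
(Since a = 56 > μ = 40.00000, the bound 5/7 is < 1 and informative.)

P[X ≥ 56] ≤ 5/7 ≈ 0.71429.


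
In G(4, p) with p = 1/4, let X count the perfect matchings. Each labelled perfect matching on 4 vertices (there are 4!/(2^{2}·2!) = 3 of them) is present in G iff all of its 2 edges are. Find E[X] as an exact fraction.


K_4 has 4!/(2^{2}·2!) = 3 labelled perfect matchings.
For each such perfect matching H, let X_H = 1 if all 2 edges of H are present in G. Then P[X_H = 1] = p^{2} = (1/4)^{2} = 1/16.
Summing the indicators: E[X] = Σ_H E[X_H] = 3 · p^{2} = 3 · 1/16 = 3/16.
Numerically: E[X] ≈ 0.188.

E[X] = 3 · (1/4)^{2} = 3/16 ≈ 0.188.


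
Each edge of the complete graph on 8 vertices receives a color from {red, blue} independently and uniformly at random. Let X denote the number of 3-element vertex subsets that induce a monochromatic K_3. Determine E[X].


Let X = Σ_S X_S over the C(8, 3) = 56 subsets S of size 3, where X_S = 1 if the K_3 on S is monochromatic.
For a fixed S, the K_3 on S has C(3, 2) = 3 edges. P[all 3 edges red] = (1/2)^3, and likewise for blue, so P[monochromatic] = 2·(1/2)^3 = 2^{1 − 3} = 1/4.
Summing: E[X] = C(8, 3) · 2^{1 − 3} = 56 · 1/4 = 14.
Numerically: E[X] ≈ 14.00000.

E[X] = C(8,3)·2^(1−C(3,2)) = 14 ≈ 14.00000.


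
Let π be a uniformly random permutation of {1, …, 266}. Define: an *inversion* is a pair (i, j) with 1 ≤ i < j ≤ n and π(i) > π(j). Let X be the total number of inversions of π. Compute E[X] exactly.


Write X = Σ X_I over the C(266, 2) = 35245 pairs i < j, with X_I the indicator of one inversion.
There are 35245 indicators.
For each fixed pair i < j, the values π(i) and π(j) are two distinct elements of {1, …, 266} in uniformly random order; by symmetry P[π(i) > π(j)] = 1/2.
By linearity: E[X] = 35245 · (1/2) = C(266, 2) · (1/2) = 35245/2 = 35245/2 ≈ 17622.500000.

E[X] = 35245/2 = 17622.500000.


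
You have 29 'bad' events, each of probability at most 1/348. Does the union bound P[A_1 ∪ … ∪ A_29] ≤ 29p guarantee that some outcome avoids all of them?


Union bound: P[∪_{i=1}^{29} A_i] ≤ Σ_i P[A_i] ≤ 29·p = 29·(1/348) = 1/12.
Numerically: 1/12 ≈ 0.083.
Is 1/12 < 1? YES.
Since P[∪ A_i] ≤ 1/12 < 1, the complement has P[∩ A_i^c] ≥ 1 − 1/12 = 11/12 > 0, so some outcome avoids every A_i.

29·p = 1/12 ≈ 0.083; existence CERTIFIED by the union bound.


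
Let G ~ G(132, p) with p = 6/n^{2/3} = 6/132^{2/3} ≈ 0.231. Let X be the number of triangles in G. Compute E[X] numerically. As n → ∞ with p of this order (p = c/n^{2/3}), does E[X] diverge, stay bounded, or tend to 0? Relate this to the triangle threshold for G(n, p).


Number of potential triangles: C(132, 3) = 374660.
Each occurs with probability p³ ≈ (0.231)³ ≈ 1.23967e-02.
By linearity: E[X] = C(132, 3)·p³ ≈ 374660 · 1.23967e-02 ≈ 4644.545.
Since α = 2/3 < 1, p = c/n^{2/3} ≫ 1/n is above the triangle threshold p ~ 1/n. Asymptotically E[X] ~ (c³/6)·n^{3(1−α)} = (6³/6)·n^{1} → ∞; triangles are abundant w.h.p.

E[X] ≈ 4644.545; in regime p = Θ(1/n^{2/3}) E[X] diverges (above the triangle threshold p ~ 1/n).


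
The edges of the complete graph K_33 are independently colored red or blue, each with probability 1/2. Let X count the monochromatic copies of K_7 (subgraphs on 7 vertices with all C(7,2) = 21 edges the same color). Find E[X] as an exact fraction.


Let X = Σ_S X_S over the C(33, 7) = 4272048 subsets S of size 7, where X_S = 1 if the K_7 on S is monochromatic.
For a fixed S, the K_7 on S has C(7, 2) = 21 edges. P[all 21 edges red] = (1/2)^21, and likewise for blue, so P[monochromatic] = 2·(1/2)^21 = 2^{1 − 21} = 1/1048576.
By linearity: E[X] = C(33, 7) · 2^{1 − 21} = 4272048 · 1/1048576 = 267003/65536.
Numerically: E[X] ≈ 4.074142.

E[X] = C(33,7)·2^(1−C(7,2)) = 267003/65536 ≈ 4.074142.


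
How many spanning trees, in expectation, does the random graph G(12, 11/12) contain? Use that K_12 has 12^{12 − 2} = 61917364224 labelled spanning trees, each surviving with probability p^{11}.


K_12 has 12^{12 − 2} = 61917364224 labelled spanning trees.
For each such spanning tree H, let X_H = 1 if all 11 edges of H are present in G. Then P[X_H = 1] = p^{11} = (11/12)^{11} = 285311670611/743008370688.
By linearity of expectation: E[X] = Σ_H E[X_H] = 61917364224 · p^{11} = 61917364224 · 285311670611/743008370688 = 285311670611/12.
Numerically: E[X] ≈ 2.378e+10.

E[X] = 61917364224 · (11/12)^{11} = 285311670611/12 ≈ 2.378e+10.


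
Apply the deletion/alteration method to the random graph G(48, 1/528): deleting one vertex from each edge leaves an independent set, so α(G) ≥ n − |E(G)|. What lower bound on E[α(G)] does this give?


E[|E(G)|] = C(48, 2)·p = 1128 · (1/528) = 47/22.
E[α(G)] ≥ n − E[|E(G)|] = 48 − 47/22 = 1009/22.
Numerically: ≈ 45.863636.
(This is only a lower bound; the true E[α(G)] may be larger.)

E[α(G)] ≥ 1009/22 ≈ 45.863636.


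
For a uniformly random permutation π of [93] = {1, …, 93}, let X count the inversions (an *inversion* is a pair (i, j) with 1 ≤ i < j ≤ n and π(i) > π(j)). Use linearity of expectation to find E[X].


Write X = Σ X_I over the C(93, 2) = 4278 pairs i < j, with X_I the indicator of one inversion.
There are 4278 indicators.
For each fixed pair i < j, the values π(i) and π(j) are two distinct elements of {1, …, 93} in uniformly random order; by symmetry P[π(i) > π(j)] = 1/2.
By linearity: E[X] = 4278 · (1/2) = C(93, 2) · (1/2) = 4278/2 = 2139 ≈ 2139.0000.

E[X] = 2139 = 2139.0000.


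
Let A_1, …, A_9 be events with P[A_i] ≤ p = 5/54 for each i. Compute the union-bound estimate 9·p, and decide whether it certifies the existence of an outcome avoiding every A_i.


Union bound: P[∪_{i=1}^{9} A_i] ≤ Σ_i P[A_i] ≤ 9·p = 9·(5/54) = 5/6.
Numerically: 5/6 ≈ 0.833.
Is 5/6 < 1? YES.
Since P[∪ A_i] ≤ 5/6 < 1, the complement has P[∩ A_i^c] ≥ 1 − 5/6 = 1/6 > 0, so some outcome avoids every A_i.

9·p = 5/6 ≈ 0.833; existence CERTIFIED by the union bound.


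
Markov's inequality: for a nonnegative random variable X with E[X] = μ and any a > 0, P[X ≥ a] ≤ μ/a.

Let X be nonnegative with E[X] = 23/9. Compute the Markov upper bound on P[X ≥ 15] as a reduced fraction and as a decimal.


μ = E[X] = 23/9, a = 15.
Markov: P[X ≥ 15] ≤ μ/a = (23/9)/15 = 23/135.
Numerically: ≈ 0.17037.
(Since a = 15 > μ = 2.55556, the bound 23/135 is < 1 and informative.)

P[X ≥ 15] ≤ 23/135 ≈ 0.17037.


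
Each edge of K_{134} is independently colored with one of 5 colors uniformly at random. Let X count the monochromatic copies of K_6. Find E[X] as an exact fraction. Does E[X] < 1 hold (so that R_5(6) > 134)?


E[X] = C(134, 6) · 5^{1 − 15} = 7177979809 · 5^{−14} = 7177979809/6103515625.
As a reduced fraction: E[X] = 7177979809/6103515625 ≈ 1.17604.
Is E[X] < 1? NO.
Since E[X] ≥ 1, the first-moment bound is inconclusive at n = 134; it does NOT by itself certify R_5(6) > 134.

E[X] = 7177979809/6103515625 ≈ 1.17604; E[X] ≥ 1; first-moment method inconclusive here.


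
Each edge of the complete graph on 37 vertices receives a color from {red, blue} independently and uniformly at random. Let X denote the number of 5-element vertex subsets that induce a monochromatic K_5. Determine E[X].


Let X = Σ_S X_S over the C(37, 5) = 435897 subsets S of size 5, where X_S = 1 if the K_5 on S is monochromatic.
For a fixed S, the K_5 on S has C(5, 2) = 10 edges. P[all 10 edges red] = (1/2)^10, and likewise for blue, so P[monochromatic] = 2·(1/2)^10 = 2^{1 − 10} = 1/512.
Summing: E[X] = C(37, 5) · 2^{1 − 10} = 435897 · 1/512 = 435897/512.
Numerically: E[X] ≈ 851.361.

E[X] = C(37,5)·2^(1−C(5,2)) = 435897/512 ≈ 851.361.
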